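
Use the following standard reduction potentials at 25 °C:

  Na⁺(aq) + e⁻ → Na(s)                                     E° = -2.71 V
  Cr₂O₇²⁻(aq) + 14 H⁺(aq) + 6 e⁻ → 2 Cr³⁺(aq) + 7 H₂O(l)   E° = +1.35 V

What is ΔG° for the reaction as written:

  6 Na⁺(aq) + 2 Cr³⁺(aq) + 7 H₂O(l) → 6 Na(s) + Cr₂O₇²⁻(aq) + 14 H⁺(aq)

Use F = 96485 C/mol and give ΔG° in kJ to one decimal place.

As written, Na⁺/Na is reduced (cathode) and Cr₂O₇²⁻/Cr³⁺ is oxidised (anode), so E°cell = (-2.71) − (+1.35) = -4.06 V.
Balancing electrons gives n = 6.
ΔG° = −nFE° = −(6)(96485)(-4.06) = 2,350,375 J = +2350.4 kJ.

+2350.4 kJ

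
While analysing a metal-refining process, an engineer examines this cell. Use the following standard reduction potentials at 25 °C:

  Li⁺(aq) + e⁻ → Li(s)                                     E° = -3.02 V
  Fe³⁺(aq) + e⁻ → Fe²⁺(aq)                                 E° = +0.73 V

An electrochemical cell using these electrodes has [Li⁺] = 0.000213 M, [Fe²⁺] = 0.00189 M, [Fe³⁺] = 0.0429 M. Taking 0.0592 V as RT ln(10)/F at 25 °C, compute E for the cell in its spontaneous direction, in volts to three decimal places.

+4.048 V

Fe³⁺/Fe²⁺ is the cathode (higher E°), Li⁺/Li the anode: E°cell = +0.73 − (-3.02) = +3.75 V, n = 1.
Overall: Fe³⁺(aq) + Li(s) → Fe²⁺(aq) + Li⁺(aq)
Q = [Fe²⁺]·[Li⁺] / ([Fe³⁺]); log Q = -5.028.
E = E° − (0.0592/n) log Q = +3.75 − (0.0592/1)(-5.028) = +4.048 V.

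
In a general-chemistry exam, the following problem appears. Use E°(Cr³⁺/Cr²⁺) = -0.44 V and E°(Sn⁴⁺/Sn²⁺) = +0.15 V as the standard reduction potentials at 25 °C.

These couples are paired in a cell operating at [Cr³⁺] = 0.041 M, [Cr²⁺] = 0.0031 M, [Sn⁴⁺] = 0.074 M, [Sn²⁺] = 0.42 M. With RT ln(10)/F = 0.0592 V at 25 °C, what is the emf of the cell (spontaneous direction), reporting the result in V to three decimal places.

Sn⁴⁺/Sn²⁺ is the cathode (higher E°), Cr³⁺/Cr²⁺ the anode: E°cell = +0.15 − (-0.44) = +0.59 V, n = 2.
Overall: Sn⁴⁺(aq) + 2 Cr²⁺(aq) → Sn²⁺(aq) + 2 Cr³⁺(aq)
Q = [Sn²⁺]·[Cr³⁺]^2 / ([Sn⁴⁺]·[Cr²⁺]^2); log Q = 2.997.
E = E° − (0.0592/n) log Q = +0.59 − (0.0592/2)(2.997) = +0.501 V.

+0.501 V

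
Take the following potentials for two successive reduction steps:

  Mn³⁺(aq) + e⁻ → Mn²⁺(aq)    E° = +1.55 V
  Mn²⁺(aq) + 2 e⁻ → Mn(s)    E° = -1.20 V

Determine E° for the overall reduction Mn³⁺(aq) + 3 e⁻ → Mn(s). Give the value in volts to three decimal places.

Adding the free-energy changes (−nFE°) of the two steps gives −n₃FE°₃ = −n₁FE°₁ − n₂FE°₂.
E°₃ = (1×+1.55 + 2×-1.20) / 3 = (-0.850) / 3 = -0.283 V.
Simply averaging or adding the two E° values would be wrong; the electron-weighted sum is required.

-0.283 V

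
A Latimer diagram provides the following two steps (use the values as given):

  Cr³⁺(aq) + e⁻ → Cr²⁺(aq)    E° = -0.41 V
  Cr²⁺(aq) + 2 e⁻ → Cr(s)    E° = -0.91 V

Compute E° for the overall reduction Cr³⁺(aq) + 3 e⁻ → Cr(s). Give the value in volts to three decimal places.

Since ΔG° = −nFE° is additive over sequential reductions, n₃E°₃ = n₁E°₁ + n₂E°₂.
E°₃ = (1×-0.41 + 2×-0.91) / 3 = (-2.230) / 3 = -0.743 V.
E° values themselves are not directly additive — weighting by electron count is essential.

-0.743 V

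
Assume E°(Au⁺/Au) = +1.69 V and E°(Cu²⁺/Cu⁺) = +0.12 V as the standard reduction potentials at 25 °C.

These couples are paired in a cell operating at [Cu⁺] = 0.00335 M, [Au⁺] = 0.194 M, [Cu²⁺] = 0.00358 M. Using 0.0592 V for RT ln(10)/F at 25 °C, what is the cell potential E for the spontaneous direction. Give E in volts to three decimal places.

Au⁺/Au is the cathode (higher E°), Cu²⁺/Cu⁺ the anode: E°cell = +1.69 − (+0.12) = +1.57 V, n = 1.
Overall: Au⁺(aq) + Cu⁺(aq) → Au(s) + Cu²⁺(aq)
Q = [Cu²⁺] / ([Au⁺]·[Cu⁺]); log Q = 0.741.
E = E° − (0.0592/n) log Q = +1.57 − (0.0592/1)(0.741) = +1.526 V.

+1.526 V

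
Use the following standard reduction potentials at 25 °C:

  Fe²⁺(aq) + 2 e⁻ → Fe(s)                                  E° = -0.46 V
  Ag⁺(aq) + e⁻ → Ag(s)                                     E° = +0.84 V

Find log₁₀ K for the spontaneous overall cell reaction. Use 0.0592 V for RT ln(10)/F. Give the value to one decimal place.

43.9

Cathode: Ag⁺/Ag; anode: Fe²⁺/Fe. E°cell = +1.30 V, n = 2.
log K = nE°cell / 0.0592 = (2)(+1.30) / 0.0592 = 43.9.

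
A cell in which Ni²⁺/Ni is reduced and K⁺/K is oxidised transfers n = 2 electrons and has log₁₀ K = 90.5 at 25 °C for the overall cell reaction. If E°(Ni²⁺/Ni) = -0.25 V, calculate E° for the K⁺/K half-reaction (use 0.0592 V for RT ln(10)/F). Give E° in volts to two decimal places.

-2.93 V

E°cell = (0.0592/n)·log K = (0.0592/2)(90.5) = +2.679 V.
Since Ni²⁺/Ni is the cathode and K⁺/K the anode, E°cell = E°(Ni²⁺/Ni) − E°(K⁺/K).
So E°(K⁺/K) = E°(Ni²⁺/Ni) − E°cell = (-0.25) − (+2.679) = -2.93 V.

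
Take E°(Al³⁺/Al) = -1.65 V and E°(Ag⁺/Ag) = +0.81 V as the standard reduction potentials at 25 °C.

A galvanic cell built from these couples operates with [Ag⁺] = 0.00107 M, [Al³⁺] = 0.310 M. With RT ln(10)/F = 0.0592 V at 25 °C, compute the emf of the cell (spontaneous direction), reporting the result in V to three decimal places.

Ag⁺/Ag is the cathode (higher E°), Al³⁺/Al the anode: E°cell = +0.81 − (-1.65) = +2.46 V, n = 3.
Overall: 3 Ag⁺(aq) + Al(s) → 3 Ag(s) + Al³⁺(aq)
Q = [Al³⁺] / ([Ag⁺]^3); log Q = 8.403.
E = E° − (0.0592/n) log Q = +2.46 − (0.0592/3)(8.403) = +2.294 V.

+2.294 V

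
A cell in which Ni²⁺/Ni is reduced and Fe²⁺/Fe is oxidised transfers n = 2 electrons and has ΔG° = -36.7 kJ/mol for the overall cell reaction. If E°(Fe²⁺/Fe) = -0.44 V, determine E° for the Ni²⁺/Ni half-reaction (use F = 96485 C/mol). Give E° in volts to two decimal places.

-0.25 V

E°cell = −ΔG°/(nF) = −(-36.7×10³)/((2)(96485)) = +0.190 V.
Since Ni²⁺/Ni is the cathode and Fe²⁺/Fe the anode, E°cell = E°(Ni²⁺/Ni) − E°(Fe²⁺/Fe).
So E°(Ni²⁺/Ni) = E°cell + E°(Fe²⁺/Fe) = +0.190 + (-0.44) = -0.25 V.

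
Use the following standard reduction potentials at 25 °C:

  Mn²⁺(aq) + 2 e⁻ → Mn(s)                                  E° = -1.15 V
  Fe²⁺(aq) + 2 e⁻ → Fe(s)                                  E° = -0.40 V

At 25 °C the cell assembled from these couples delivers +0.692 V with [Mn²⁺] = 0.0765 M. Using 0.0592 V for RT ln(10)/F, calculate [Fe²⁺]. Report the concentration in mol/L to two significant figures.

Fe²⁺/Fe is the cathode, Mn²⁺/Mn the anode: E°cell = +0.75 V, n = 2.
Overall reaction: Fe²⁺(aq) + Mn(s) → Fe(s) + Mn²⁺(aq); Q = [Mn²⁺]^1/[Fe²⁺]^1.
From E = E° − (0.0592/n) log Q: log Q = (E° − E)·n/0.0592 = (+0.75 − (+0.692))·2/0.0592 = 1.9595.
So 1·log[Fe²⁺] = 1·log(0.0765) − log Q = -1.1163 − (1.9595) = -3.0758; [Fe²⁺] = 10^(-3.0758) ≈ 0.00084 M.

0.00084 M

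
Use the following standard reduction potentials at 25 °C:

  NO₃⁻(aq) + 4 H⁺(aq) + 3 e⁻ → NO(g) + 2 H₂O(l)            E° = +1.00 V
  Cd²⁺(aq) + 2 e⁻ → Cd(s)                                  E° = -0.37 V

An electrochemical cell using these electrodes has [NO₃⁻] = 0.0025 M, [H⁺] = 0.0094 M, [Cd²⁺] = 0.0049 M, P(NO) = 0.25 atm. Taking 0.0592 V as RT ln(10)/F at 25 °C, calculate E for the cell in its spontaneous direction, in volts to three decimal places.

+1.239 V

NO₃⁻/NO is the cathode (higher E°), Cd²⁺/Cd the anode: E°cell = +1.00 − (-0.37) = +1.37 V, n = 6.
Overall: 2 NO₃⁻(aq) + 8 H⁺(aq) + 3 Cd(s) → 2 NO(g) + 4 H₂O(l) + 3 Cd²⁺(aq)
Q = P(NO)^2·[Cd²⁺]^3 / ([NO₃⁻]^2·[H⁺]^8); log Q = 13.286.
E = E° − (0.0592/n) log Q = +1.37 − (0.0592/6)(13.286) = +1.239 V.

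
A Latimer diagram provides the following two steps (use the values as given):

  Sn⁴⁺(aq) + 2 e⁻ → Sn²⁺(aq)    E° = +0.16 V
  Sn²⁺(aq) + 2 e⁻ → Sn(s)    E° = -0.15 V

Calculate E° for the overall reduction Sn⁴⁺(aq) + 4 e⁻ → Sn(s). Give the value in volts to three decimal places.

Since ΔG° = −nFE° is additive over sequential reductions, n₃E°₃ = n₁E°₁ + n₂E°₂.
E°₃ = (2×+0.16 + 2×-0.15) / 4 = (+0.020) / 4 = +0.005 V.

+0.005 V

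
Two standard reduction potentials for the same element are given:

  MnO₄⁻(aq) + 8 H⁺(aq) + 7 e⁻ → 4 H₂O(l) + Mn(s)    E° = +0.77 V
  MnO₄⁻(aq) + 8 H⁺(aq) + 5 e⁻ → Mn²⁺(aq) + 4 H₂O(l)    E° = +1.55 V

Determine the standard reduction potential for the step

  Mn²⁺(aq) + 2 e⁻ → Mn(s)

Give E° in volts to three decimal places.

-1.180 V

Sequential free energies add, so n₃E°₃ = n₁E°₁ + n₂E°₂.
With n₃ = 7, and the known step contributing 5×(+1.55) V, the unknown satisfies 2·E° = 7×(+0.77) − 5×(+1.55) = -2.360.
E° = -2.360 / 2 = -1.180 V.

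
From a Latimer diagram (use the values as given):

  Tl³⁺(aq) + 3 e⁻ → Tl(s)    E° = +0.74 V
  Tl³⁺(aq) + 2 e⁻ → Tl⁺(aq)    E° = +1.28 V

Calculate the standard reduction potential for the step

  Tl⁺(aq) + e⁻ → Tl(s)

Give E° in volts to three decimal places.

-0.340 V

Sequential free energies add, so n₃E°₃ = n₁E°₁ + n₂E°₂.
With n₃ = 3, and the known step contributing 2×(+1.28) V, the unknown satisfies 1·E° = 3×(+0.74) − 2×(+1.28) = -0.340.
E° = -0.340 / 1 = -0.340 V.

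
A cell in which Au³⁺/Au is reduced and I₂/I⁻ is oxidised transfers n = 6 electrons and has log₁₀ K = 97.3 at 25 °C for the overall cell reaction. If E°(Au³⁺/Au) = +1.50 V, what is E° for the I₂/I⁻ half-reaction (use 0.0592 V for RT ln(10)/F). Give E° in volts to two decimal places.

E°cell = (0.0592/n)·log K = (0.0592/6)(97.3) = +0.960 V.
Since Au³⁺/Au is the cathode and I₂/I⁻ the anode, E°cell = E°(Au³⁺/Au) − E°(I₂/I⁻).
So E°(I₂/I⁻) = E°(Au³⁺/Au) − E°cell = (+1.50) − (+0.960) = +0.54 V.

+0.54 V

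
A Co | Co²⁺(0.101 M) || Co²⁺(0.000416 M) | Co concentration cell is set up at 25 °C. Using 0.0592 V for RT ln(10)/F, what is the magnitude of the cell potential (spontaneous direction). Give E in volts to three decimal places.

+0.071 V

For a concentration cell E°cell = 0. The 0.101 M side is the cathode (reduction is favoured where [Co²⁺] is higher).
With n = 2, E = −(0.0592/2) log([Co²⁺]ₐₙ/[Co²⁺]꜀ₐₜ) = −(0.0592/2) log(0.000416/0.101) = −(0.0592/2)(-2.385) = +0.071 V.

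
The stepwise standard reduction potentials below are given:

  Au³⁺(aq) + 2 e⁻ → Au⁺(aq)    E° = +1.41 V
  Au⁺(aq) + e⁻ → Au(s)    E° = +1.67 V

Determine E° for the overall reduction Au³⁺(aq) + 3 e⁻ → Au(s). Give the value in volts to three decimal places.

+1.497 V

Since ΔG° = −nFE° is additive over sequential reductions, n₃E°₃ = n₁E°₁ + n₂E°₂.
E°₃ = (2×+1.41 + 1×+1.67) / 3 = (+4.490) / 3 = +1.497 V.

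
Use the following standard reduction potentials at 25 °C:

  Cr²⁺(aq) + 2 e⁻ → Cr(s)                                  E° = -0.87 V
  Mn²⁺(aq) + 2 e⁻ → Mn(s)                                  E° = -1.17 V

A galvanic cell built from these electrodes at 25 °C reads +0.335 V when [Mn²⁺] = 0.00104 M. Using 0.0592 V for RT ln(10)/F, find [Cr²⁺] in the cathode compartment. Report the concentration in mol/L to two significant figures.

0.016 M

Cr²⁺/Cr is the cathode, Mn²⁺/Mn the anode: E°cell = +0.30 V, n = 2.
Overall reaction: Cr²⁺(aq) + Mn(s) → Cr(s) + Mn²⁺(aq); Q = [Mn²⁺]^1/[Cr²⁺]^1.
From E = E° − (0.0592/n) log Q: log Q = (E° − E)·n/0.0592 = (+0.30 − (+0.335))·2/0.0592 = -1.1824.
So 1·log[Cr²⁺] = 1·log(0.00104) − log Q = -2.9830 − (-1.1824) = -1.8006; [Cr²⁺] = 10^(-1.8006) ≈ 0.016 M.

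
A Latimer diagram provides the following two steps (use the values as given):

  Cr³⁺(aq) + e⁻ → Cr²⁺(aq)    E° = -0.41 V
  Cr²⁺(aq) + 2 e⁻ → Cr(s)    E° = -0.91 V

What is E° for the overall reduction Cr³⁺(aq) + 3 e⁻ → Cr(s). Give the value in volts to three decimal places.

Adding the free-energy changes (−nFE°) of the two steps gives −n₃FE°₃ = −n₁FE°₁ − n₂FE°₂.
E°₃ = (1×-0.41 + 2×-0.91) / 3 = (-2.230) / 3 = -0.743 V.

-0.743 V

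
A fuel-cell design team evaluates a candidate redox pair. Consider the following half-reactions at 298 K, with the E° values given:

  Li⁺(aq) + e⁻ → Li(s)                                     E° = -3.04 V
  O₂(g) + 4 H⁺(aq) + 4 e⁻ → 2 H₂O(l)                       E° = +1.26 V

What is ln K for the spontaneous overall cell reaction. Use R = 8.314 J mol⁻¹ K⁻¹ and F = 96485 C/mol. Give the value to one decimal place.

669.8

Cathode: O₂/H₂O; anode: Li⁺/Li. E°cell = (+1.26) − (-3.04) = +4.30 V, with n = 4.
ΔG° = −nFE° = −RT ln K, so ln K = nFE°/(RT) = (4)(96485)(+4.30) / ((8.314)(298)) = 669.826.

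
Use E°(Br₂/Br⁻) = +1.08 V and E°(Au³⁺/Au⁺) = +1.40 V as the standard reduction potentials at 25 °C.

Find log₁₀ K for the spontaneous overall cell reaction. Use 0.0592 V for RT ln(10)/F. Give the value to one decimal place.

10.8

Cathode: Au³⁺/Au⁺; anode: Br₂/Br⁻. E°cell = +0.32 V, n = 2.
log K = nE°cell / 0.0592 = (2)(+0.32) / 0.0592 = 10.8.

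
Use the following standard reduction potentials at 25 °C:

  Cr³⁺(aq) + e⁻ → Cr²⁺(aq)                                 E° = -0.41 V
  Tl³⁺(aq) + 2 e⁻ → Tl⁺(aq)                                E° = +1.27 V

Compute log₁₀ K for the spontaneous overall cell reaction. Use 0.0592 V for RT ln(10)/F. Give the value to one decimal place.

56.8

Cathode: Tl³⁺/Tl⁺; anode: Cr³⁺/Cr²⁺. E°cell = +1.68 V, n = 2.
log K = nE°cell / 0.0592 = (2)(+1.68) / 0.0592 = 56.8.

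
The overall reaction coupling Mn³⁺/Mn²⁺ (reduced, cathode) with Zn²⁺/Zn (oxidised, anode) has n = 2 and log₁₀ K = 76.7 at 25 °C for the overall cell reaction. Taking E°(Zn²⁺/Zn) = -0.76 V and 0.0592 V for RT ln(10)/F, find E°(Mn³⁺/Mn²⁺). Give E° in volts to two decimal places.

+1.51 V

E°cell = (0.0592/n)·log K = (0.0592/2)(76.7) = +2.270 V.
Since Mn³⁺/Mn²⁺ is the cathode and Zn²⁺/Zn the anode, E°cell = E°(Mn³⁺/Mn²⁺) − E°(Zn²⁺/Zn).
So E°(Mn³⁺/Mn²⁺) = E°cell + E°(Zn²⁺/Zn) = +2.270 + (-0.76) = +1.51 V.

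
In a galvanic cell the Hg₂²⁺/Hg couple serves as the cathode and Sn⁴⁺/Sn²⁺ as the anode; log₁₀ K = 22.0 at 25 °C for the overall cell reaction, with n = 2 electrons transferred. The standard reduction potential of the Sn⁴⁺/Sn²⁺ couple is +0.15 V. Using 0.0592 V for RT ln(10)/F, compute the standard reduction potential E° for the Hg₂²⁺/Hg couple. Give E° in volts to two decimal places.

E°cell = (0.0592/n)·log K = (0.0592/2)(22.0) = +0.651 V.
Since Hg₂²⁺/Hg is the cathode and Sn⁴⁺/Sn²⁺ the anode, E°cell = E°(Hg₂²⁺/Hg) − E°(Sn⁴⁺/Sn²⁺).
So E°(Hg₂²⁺/Hg) = E°cell + E°(Sn⁴⁺/Sn²⁺) = +0.651 + (+0.15) = +0.80 V.

+0.80 V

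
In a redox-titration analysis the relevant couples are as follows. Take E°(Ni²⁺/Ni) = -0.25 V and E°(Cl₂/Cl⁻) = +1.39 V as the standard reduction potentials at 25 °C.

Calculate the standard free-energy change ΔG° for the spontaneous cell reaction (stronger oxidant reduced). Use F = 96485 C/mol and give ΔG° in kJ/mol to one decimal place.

-316.5 kJ/mol

Cl₂/Cl⁻ (E° = +1.39 V) is the cathode; Ni²⁺/Ni (E° = -0.25 V) is the anode, so E°cell = +1.64 V.
Balancing electrons gives n = 2 (lcm of 2 and 2).
ΔG° = −nFE° = −(2)(96485)(+1.64) = -316,471 J = -316.5 kJ/mol.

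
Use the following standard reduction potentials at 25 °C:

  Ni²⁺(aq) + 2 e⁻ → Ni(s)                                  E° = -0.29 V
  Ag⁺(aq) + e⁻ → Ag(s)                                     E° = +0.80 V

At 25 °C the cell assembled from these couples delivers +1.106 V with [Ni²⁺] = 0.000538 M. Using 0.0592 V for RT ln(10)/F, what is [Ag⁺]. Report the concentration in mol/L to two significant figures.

Ag⁺/Ag is the cathode, Ni²⁺/Ni the anode: E°cell = +1.09 V, n = 2.
Overall reaction: 2 Ag⁺(aq) + Ni(s) → 2 Ag(s) + Ni²⁺(aq); Q = [Ni²⁺]^1/[Ag⁺]^2.
From E = E° − (0.0592/n) log Q: log Q = (E° − E)·n/0.0592 = (+1.09 − (+1.106))·2/0.0592 = -0.5405.
So 2·log[Ag⁺] = 1·log(0.000538) − log Q = -3.2692 − (-0.5405) = -2.7287; log[Ag⁺] = -2.7287 / 2 = -1.3643; [Ag⁺] = 10^(-1.3643) ≈ 0.043 M.

0.043 M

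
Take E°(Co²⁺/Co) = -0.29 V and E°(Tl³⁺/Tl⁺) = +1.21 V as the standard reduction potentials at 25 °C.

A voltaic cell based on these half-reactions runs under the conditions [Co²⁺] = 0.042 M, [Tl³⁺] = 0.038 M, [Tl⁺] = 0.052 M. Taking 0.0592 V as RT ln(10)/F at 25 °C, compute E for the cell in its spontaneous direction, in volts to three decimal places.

+1.537 V

Tl³⁺/Tl⁺ is the cathode (higher E°), Co²⁺/Co the anode: E°cell = +1.21 − (-0.29) = +1.50 V, n = 2.
Overall: Tl³⁺(aq) + Co(s) → Tl⁺(aq) + Co²⁺(aq)
Q = [Tl⁺]·[Co²⁺] / ([Tl³⁺]); log Q = -1.241.
E = E° − (0.0592/n) log Q = +1.50 − (0.0592/2)(-1.241) = +1.537 V.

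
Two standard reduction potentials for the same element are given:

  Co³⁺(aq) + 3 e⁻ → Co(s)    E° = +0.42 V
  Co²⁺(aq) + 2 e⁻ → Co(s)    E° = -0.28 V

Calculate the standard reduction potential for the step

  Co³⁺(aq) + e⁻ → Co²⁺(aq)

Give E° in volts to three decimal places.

Sequential free energies add, so n₃E°₃ = n₁E°₁ + n₂E°₂.
With n₃ = 3, and the known step contributing 2×(-0.28) V, the unknown satisfies 1·E° = 3×(+0.42) − 2×(-0.28) = +1.820.
E° = +1.820 / 1 = +1.820 V.

+1.820 V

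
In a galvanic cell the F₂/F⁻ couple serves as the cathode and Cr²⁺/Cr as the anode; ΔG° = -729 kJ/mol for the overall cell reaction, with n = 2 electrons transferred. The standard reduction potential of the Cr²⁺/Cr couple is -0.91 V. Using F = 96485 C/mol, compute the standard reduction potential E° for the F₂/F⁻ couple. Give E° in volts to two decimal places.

E°cell = −ΔG°/(nF) = −(-729×10³)/((2)(96485)) = +3.778 V.
Since F₂/F⁻ is the cathode and Cr²⁺/Cr the anode, E°cell = E°(F₂/F⁻) − E°(Cr²⁺/Cr).
So E°(F₂/F⁻) = E°cell + E°(Cr²⁺/Cr) = +3.778 + (-0.91) = +2.87 V.

+2.87 V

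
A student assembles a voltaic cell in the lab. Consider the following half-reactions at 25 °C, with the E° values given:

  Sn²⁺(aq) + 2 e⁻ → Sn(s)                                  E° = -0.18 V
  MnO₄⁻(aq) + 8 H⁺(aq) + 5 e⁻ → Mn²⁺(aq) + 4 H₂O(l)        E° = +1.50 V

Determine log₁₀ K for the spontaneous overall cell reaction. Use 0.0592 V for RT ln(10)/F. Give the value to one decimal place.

283.8

Cathode: MnO₄⁻/Mn²⁺; anode: Sn²⁺/Sn. E°cell = +1.68 V, n = 10.
log K = nE°cell / 0.0592 = (10)(+1.68) / 0.0592 = 283.8.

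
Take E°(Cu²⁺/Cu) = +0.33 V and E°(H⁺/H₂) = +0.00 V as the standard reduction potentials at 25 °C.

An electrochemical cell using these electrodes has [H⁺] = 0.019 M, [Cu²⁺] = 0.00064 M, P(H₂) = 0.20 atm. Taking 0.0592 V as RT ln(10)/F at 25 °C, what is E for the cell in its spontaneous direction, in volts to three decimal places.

+0.317 V

Cu²⁺/Cu is the cathode (higher E°), H⁺/H₂ the anode: E°cell = +0.33 − (+0.00) = +0.33 V, n = 2.
Overall: Cu²⁺(aq) + H₂(g) → Cu(s) + 2 H⁺(aq)
Q = [H⁺]^2 / ([Cu²⁺]·P(H₂)); log Q = 0.450.
E = E° − (0.0592/n) log Q = +0.33 − (0.0592/2)(0.450) = +0.317 V.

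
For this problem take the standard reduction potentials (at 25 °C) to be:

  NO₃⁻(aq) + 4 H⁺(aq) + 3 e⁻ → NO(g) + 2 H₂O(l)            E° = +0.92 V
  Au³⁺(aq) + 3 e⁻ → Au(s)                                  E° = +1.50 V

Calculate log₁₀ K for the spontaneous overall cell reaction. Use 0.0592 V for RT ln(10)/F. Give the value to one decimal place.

29.4

Cathode: Au³⁺/Au; anode: NO₃⁻/NO. E°cell = +0.58 V, n = 3.
log K = nE°cell / 0.0592 = (3)(+0.58) / 0.0592 = 29.4.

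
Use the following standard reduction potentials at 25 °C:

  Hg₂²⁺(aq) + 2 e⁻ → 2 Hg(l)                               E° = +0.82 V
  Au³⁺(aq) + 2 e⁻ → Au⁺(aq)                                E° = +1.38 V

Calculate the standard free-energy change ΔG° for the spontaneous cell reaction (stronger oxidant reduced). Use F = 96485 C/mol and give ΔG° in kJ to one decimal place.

Au³⁺/Au⁺ (E° = +1.38 V) is the cathode; Hg₂²⁺/Hg (E° = +0.82 V) is the anode, so E°cell = +0.56 V.
Balancing electrons gives n = 2 (lcm of 2 and 2).
ΔG° = −nFE° = −(2)(96485)(+0.56) = -108,063 J = -108.1 kJ.

-108.1 kJ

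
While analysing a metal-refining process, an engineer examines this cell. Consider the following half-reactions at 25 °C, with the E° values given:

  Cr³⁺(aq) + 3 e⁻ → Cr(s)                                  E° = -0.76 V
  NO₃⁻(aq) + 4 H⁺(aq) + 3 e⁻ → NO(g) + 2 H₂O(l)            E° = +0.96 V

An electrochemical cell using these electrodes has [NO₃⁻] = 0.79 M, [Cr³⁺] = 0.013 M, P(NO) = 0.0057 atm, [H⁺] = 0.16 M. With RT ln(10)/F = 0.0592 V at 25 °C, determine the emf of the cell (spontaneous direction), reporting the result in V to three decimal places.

NO₃⁻/NO is the cathode (higher E°), Cr³⁺/Cr the anode: E°cell = +0.96 − (-0.76) = +1.72 V, n = 3.
Overall: NO₃⁻(aq) + 4 H⁺(aq) + Cr(s) → NO(g) + 2 H₂O(l) + Cr³⁺(aq)
Q = P(NO)·[Cr³⁺] / ([NO₃⁻]·[H⁺]^4); log Q = -0.844.
E = E° − (0.0592/n) log Q = +1.72 − (0.0592/3)(-0.844) = +1.737 V.

+1.737 V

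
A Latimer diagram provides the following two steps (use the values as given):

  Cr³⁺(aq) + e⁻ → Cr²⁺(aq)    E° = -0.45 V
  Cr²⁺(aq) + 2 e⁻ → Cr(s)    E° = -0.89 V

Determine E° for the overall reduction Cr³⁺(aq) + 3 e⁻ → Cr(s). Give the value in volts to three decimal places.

-0.743 V

Since ΔG° = −nFE° is additive over sequential reductions, n₃E°₃ = n₁E°₁ + n₂E°₂.
E°₃ = (1×-0.45 + 2×-0.89) / 3 = (-2.230) / 3 = -0.743 V.
Simply averaging or adding the two E° values would be wrong; the electron-weighted sum is required.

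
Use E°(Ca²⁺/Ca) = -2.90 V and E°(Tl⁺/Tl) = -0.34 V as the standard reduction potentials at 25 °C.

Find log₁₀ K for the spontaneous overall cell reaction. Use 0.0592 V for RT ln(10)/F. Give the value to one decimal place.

Cathode: Tl⁺/Tl; anode: Ca²⁺/Ca. E°cell = +2.56 V, n = 2.
log K = nE°cell / 0.0592 = (2)(+2.56) / 0.0592 = 86.5.

86.5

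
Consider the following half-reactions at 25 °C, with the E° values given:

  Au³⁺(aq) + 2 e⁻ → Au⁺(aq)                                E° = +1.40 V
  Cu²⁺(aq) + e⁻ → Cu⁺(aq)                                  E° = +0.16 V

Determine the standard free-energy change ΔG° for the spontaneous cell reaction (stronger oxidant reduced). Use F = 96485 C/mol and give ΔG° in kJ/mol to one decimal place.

Au³⁺/Au⁺ (E° = +1.40 V) is the cathode; Cu²⁺/Cu⁺ (E° = +0.16 V) is the anode, so E°cell = +1.24 V.
Balancing electrons gives n = 2 (lcm of 2 and 1).
ΔG° = −nFE° = −(2)(96485)(+1.24) = -239,283 J = -239.3 kJ/mol.

-239.3 kJ/mol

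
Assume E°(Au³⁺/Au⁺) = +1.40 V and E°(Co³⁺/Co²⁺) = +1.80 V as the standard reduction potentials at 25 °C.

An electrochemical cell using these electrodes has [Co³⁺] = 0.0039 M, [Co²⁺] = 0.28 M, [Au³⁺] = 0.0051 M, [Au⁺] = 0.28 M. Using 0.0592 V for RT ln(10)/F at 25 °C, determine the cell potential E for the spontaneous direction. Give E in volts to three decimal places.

+0.342 V

Co³⁺/Co²⁺ is the cathode (higher E°), Au³⁺/Au⁺ the anode: E°cell = +1.80 − (+1.40) = +0.40 V, n = 2.
Overall: 2 Co³⁺(aq) + Au⁺(aq) → 2 Co²⁺(aq) + Au³⁺(aq)
Q = [Co²⁺]^2·[Au³⁺] / ([Co³⁺]^2·[Au⁺]); log Q = 1.973.
E = E° − (0.0592/n) log Q = +0.40 − (0.0592/2)(1.973) = +0.342 V.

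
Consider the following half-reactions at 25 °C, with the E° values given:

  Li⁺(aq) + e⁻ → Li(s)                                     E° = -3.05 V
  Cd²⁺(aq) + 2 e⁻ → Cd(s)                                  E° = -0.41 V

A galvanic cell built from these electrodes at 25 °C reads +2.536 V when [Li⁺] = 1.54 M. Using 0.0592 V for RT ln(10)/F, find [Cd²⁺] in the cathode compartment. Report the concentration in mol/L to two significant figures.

0.00073 M

Cd²⁺/Cd is the cathode, Li⁺/Li the anode: E°cell = +2.64 V, n = 2.
Overall reaction: Cd²⁺(aq) + 2 Li(s) → Cd(s) + 2 Li⁺(aq); Q = [Li⁺]^2/[Cd²⁺]^1.
From E = E° − (0.0592/n) log Q: log Q = (E° − E)·n/0.0592 = (+2.64 − (+2.536))·2/0.0592 = 3.5135.
So 1·log[Cd²⁺] = 2·log(1.54) − log Q = 0.3750 − (3.5135) = -3.1385; [Cd²⁺] = 10^(-3.1385) ≈ 0.00073 M.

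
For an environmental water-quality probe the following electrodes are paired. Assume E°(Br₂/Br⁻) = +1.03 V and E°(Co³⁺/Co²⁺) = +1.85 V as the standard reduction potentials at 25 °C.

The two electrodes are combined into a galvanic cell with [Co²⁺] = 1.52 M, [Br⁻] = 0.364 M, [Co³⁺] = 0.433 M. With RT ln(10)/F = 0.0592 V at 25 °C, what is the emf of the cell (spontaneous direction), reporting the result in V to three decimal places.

Co³⁺/Co²⁺ is the cathode (higher E°), Br₂/Br⁻ the anode: E°cell = +1.85 − (+1.03) = +0.82 V, n = 2.
Overall: 2 Co³⁺(aq) + 2 Br⁻(aq) → 2 Co²⁺(aq) + Br₂(l)
Q = [Co²⁺]^2 / ([Co³⁺]^2·[Br⁻]^2); log Q = 1.969.
E = E° − (0.0592/n) log Q = +0.82 − (0.0592/2)(1.969) = +0.762 V.

+0.762 V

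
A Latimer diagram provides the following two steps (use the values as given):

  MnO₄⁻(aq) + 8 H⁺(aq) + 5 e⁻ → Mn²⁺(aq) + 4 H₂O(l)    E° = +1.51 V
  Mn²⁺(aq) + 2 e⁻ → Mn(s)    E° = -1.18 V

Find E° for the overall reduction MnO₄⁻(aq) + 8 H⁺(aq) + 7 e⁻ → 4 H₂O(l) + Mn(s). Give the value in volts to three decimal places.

+0.741 V

Standard free energies of sequential steps add: ΔG°₃ = ΔG°₁ + ΔG°₂, so n₃E°₃ = n₁E°₁ + n₂E°₂.
E°₃ = (5×+1.51 + 2×-1.18) / 7 = (+5.190) / 7 = +0.741 V.
E° values themselves are not directly additive — weighting by electron count is essential.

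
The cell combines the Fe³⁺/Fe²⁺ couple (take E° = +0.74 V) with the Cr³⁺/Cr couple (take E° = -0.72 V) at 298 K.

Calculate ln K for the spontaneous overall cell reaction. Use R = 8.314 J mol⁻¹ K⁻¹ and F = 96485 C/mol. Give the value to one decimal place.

170.6

Cathode: Fe³⁺/Fe²⁺; anode: Cr³⁺/Cr. E°cell = (+0.74) − (-0.72) = +1.46 V, with n = 3.
ΔG° = −nFE° = −RT ln K, so ln K = nFE°/(RT) = (3)(96485)(+1.46) / ((8.314)(298)) = 170.572.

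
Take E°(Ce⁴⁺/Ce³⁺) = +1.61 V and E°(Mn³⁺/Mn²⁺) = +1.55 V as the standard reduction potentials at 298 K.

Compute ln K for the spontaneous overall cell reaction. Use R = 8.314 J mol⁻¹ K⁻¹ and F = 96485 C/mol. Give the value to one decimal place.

Cathode: Ce⁴⁺/Ce³⁺; anode: Mn³⁺/Mn²⁺. E°cell = (+1.61) − (+1.55) = +0.06 V, with n = 1.
ΔG° = −nFE° = −RT ln K, so ln K = nFE°/(RT) = (1)(96485)(+0.06) / ((8.314)(298)) = 2.337.

2.3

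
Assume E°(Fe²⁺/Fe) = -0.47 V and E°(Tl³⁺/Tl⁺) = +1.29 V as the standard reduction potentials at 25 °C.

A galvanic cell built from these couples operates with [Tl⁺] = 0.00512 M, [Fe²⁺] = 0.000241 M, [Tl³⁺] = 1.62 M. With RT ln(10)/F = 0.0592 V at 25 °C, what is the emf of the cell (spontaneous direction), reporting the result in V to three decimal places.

+1.941 V

Tl³⁺/Tl⁺ is the cathode (higher E°), Fe²⁺/Fe the anode: E°cell = +1.29 − (-0.47) = +1.76 V, n = 2.
Overall: Tl³⁺(aq) + Fe(s) → Tl⁺(aq) + Fe²⁺(aq)
Q = [Tl⁺]·[Fe²⁺] / ([Tl³⁺]); log Q = -6.118.
E = E° − (0.0592/n) log Q = +1.76 − (0.0592/2)(-6.118) = +1.941 V.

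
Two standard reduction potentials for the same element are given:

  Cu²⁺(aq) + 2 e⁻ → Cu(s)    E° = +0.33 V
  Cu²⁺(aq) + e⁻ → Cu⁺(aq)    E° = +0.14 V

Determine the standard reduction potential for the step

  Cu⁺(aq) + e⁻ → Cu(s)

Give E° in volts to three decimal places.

+0.520 V

Sequential free energies add, so n₃E°₃ = n₁E°₁ + n₂E°₂.
With n₃ = 2, and the known step contributing 1×(+0.14) V, the unknown satisfies 1·E° = 2×(+0.33) − 1×(+0.14) = +0.520.
E° = +0.520 / 1 = +0.520 V.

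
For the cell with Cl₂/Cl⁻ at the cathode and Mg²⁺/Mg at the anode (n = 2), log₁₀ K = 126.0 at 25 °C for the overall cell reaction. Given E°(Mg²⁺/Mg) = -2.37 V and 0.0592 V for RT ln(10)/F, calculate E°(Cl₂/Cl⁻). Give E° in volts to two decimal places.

E°cell = (0.0592/n)·log K = (0.0592/2)(126.0) = +3.730 V.
Since Cl₂/Cl⁻ is the cathode and Mg²⁺/Mg the anode, E°cell = E°(Cl₂/Cl⁻) − E°(Mg²⁺/Mg).
So E°(Cl₂/Cl⁻) = E°cell + E°(Mg²⁺/Mg) = +3.730 + (-2.37) = +1.36 V.

+1.36 V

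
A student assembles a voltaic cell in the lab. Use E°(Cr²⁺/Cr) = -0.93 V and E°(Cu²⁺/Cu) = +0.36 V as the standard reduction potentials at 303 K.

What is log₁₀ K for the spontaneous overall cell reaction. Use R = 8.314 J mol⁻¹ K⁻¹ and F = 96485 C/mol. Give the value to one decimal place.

Cathode: Cu²⁺/Cu; anode: Cr²⁺/Cr. E°cell = (+0.36) − (-0.93) = +1.29 V, with n = 2.
ΔG° = −nFE° = −RT ln K, so ln K = nFE°/(RT) = (2)(96485)(+1.29) / ((8.314)(303)) = 98.816.
log₁₀ K = 98.816 / ln 10 = 42.9.

42.9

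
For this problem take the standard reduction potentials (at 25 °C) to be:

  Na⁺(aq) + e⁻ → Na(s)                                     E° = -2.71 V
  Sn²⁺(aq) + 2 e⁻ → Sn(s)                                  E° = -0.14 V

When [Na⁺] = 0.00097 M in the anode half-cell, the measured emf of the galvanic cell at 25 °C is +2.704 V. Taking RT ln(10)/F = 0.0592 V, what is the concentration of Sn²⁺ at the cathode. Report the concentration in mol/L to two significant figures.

0.032 M

Sn²⁺/Sn is the cathode, Na⁺/Na the anode: E°cell = +2.57 V, n = 2.
Overall reaction: Sn²⁺(aq) + 2 Na(s) → Sn(s) + 2 Na⁺(aq); Q = [Na⁺]^2/[Sn²⁺]^1.
From E = E° − (0.0592/n) log Q: log Q = (E° − E)·n/0.0592 = (+2.57 − (+2.704))·2/0.0592 = -4.5270.
So 1·log[Sn²⁺] = 2·log(0.00097) − log Q = -6.0265 − (-4.5270) = -1.4995; [Sn²⁺] = 10^(-1.4995) ≈ 0.032 M.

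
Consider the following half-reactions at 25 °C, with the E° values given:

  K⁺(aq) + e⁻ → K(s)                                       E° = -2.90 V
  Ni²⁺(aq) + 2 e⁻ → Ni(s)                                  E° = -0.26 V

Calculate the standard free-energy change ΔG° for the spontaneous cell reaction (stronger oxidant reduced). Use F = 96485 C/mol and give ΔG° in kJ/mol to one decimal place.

-509.4 kJ/mol

Ni²⁺/Ni (E° = -0.26 V) is the cathode; K⁺/K (E° = -2.90 V) is the anode, so E°cell = +2.64 V.
Balancing electrons gives n = 2 (lcm of 2 and 1).
ΔG° = −nFE° = −(2)(96485)(+2.64) = -509,441 J = -509.4 kJ/mol.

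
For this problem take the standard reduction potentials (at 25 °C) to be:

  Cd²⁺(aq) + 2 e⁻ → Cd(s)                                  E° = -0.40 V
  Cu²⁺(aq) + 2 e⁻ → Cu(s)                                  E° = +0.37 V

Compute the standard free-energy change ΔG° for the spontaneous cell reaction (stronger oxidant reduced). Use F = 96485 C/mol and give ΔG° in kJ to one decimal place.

Cu²⁺/Cu (E° = +0.37 V) is the cathode; Cd²⁺/Cd (E° = -0.40 V) is the anode, so E°cell = +0.77 V.
Balancing electrons gives n = 2 (lcm of 2 and 2).
ΔG° = −nFE° = −(2)(96485)(+0.77) = -148,587 J = -148.6 kJ.

-148.6 kJ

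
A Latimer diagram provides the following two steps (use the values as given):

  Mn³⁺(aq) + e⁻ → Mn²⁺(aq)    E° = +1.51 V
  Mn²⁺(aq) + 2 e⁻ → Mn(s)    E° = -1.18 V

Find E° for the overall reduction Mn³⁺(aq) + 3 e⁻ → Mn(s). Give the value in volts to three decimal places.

-0.283 V

Since ΔG° = −nFE° is additive over sequential reductions, n₃E°₃ = n₁E°₁ + n₂E°₂.
E°₃ = (1×+1.51 + 2×-1.18) / 3 = (-0.850) / 3 = -0.283 V.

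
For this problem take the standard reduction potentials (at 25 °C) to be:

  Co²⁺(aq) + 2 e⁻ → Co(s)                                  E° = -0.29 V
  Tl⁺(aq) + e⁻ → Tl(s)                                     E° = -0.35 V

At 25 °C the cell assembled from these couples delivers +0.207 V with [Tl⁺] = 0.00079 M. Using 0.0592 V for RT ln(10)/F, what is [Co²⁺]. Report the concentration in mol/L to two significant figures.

0.058 M

Co²⁺/Co is the cathode, Tl⁺/Tl the anode: E°cell = +0.06 V, n = 2.
Overall reaction: Co²⁺(aq) + 2 Tl(s) → Co(s) + 2 Tl⁺(aq); Q = [Tl⁺]^2/[Co²⁺]^1.
From E = E° − (0.0592/n) log Q: log Q = (E° − E)·n/0.0592 = (+0.06 − (+0.207))·2/0.0592 = -4.9662.
So 1·log[Co²⁺] = 2·log(0.00079) − log Q = -6.2047 − (-4.9662) = -1.2385; [Co²⁺] = 10^(-1.2385) ≈ 0.058 M.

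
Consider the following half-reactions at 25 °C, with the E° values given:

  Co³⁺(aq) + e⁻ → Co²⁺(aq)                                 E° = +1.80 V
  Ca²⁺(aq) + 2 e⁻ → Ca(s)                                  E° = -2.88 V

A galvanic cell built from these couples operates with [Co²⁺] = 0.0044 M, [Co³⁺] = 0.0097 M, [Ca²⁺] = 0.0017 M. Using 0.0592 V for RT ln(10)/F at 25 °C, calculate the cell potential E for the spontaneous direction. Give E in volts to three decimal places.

+4.782 V

Co³⁺/Co²⁺ is the cathode (higher E°), Ca²⁺/Ca the anode: E°cell = +1.80 − (-2.88) = +4.68 V, n = 2.
Overall: 2 Co³⁺(aq) + Ca(s) → 2 Co²⁺(aq) + Ca²⁺(aq)
Q = [Co²⁺]^2·[Ca²⁺] / ([Co³⁺]^2); log Q = -3.456.
E = E° − (0.0592/n) log Q = +4.68 − (0.0592/2)(-3.456) = +4.782 V.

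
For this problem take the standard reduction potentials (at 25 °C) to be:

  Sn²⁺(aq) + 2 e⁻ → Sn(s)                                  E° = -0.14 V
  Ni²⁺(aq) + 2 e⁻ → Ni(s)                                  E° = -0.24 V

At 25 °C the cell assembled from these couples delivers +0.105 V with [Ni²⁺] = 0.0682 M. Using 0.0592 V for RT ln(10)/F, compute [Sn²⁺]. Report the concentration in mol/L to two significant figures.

Sn²⁺/Sn is the cathode, Ni²⁺/Ni the anode: E°cell = +0.10 V, n = 2.
Overall reaction: Sn²⁺(aq) + Ni(s) → Sn(s) + Ni²⁺(aq); Q = [Ni²⁺]^1/[Sn²⁺]^1.
From E = E° − (0.0592/n) log Q: log Q = (E° − E)·n/0.0592 = (+0.10 − (+0.105))·2/0.0592 = -0.1689.
So 1·log[Sn²⁺] = 1·log(0.0682) − log Q = -1.1662 − (-0.1689) = -0.9973; [Sn²⁺] = 10^(-0.9973) ≈ 0.10 M.

0.10 M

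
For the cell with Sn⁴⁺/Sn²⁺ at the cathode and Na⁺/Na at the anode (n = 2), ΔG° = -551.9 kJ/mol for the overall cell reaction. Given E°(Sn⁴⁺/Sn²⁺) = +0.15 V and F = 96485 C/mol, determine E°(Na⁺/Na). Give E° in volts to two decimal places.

-2.71 V

E°cell = −ΔG°/(nF) = −(-551.9×10³)/((2)(96485)) = +2.860 V.
Since Sn⁴⁺/Sn²⁺ is the cathode and Na⁺/Na the anode, E°cell = E°(Sn⁴⁺/Sn²⁺) − E°(Na⁺/Na).
So E°(Na⁺/Na) = E°(Sn⁴⁺/Sn²⁺) − E°cell = (+0.15) − (+2.860) = -2.71 V.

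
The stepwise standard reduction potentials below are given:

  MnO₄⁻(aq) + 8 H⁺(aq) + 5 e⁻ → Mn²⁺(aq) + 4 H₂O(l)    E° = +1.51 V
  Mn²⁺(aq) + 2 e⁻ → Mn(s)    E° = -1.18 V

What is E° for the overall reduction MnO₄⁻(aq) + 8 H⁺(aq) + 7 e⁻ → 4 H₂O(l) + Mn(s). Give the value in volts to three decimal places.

+0.741 V

Standard free energies of sequential steps add: ΔG°₃ = ΔG°₁ + ΔG°₂, so n₃E°₃ = n₁E°₁ + n₂E°₂.
E°₃ = (5×+1.51 + 2×-1.18) / 7 = (+5.190) / 7 = +0.741 V.
Simply averaging or adding the two E° values would be wrong; the electron-weighted sum is required.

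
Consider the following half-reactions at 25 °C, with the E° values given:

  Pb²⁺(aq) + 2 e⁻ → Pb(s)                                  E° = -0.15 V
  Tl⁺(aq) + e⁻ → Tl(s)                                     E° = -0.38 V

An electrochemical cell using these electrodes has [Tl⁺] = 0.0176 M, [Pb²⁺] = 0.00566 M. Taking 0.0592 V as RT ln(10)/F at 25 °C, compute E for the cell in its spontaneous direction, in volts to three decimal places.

Pb²⁺/Pb is the cathode (higher E°), Tl⁺/Tl the anode: E°cell = -0.15 − (-0.38) = +0.23 V, n = 2.
Overall: Pb²⁺(aq) + 2 Tl(s) → Pb(s) + 2 Tl⁺(aq)
Q = [Tl⁺]^2 / ([Pb²⁺]); log Q = -1.262.
E = E° − (0.0592/n) log Q = +0.23 − (0.0592/2)(-1.262) = +0.267 V.

+0.267 V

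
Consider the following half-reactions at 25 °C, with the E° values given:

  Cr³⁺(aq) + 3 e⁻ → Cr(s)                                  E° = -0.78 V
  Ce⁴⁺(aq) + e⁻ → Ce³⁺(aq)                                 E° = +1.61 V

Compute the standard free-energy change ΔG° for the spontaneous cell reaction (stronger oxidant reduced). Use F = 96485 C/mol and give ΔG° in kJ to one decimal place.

Ce⁴⁺/Ce³⁺ (E° = +1.61 V) is the cathode; Cr³⁺/Cr (E° = -0.78 V) is the anode, so E°cell = +2.39 V.
Balancing electrons gives n = 3 (lcm of 1 and 3).
ΔG° = −nFE° = −(3)(96485)(+2.39) = -691,797 J = -691.8 kJ.

-691.8 kJ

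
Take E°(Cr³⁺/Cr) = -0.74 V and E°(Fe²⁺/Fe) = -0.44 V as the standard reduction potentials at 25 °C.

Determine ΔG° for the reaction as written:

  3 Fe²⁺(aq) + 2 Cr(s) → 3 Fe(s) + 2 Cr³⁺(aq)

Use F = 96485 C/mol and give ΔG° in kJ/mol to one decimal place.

-173.7 kJ/mol

As written, Fe²⁺/Fe is reduced (cathode) and Cr³⁺/Cr is oxidised (anode), so E°cell = (-0.44) − (-0.74) = +0.30 V.
Balancing electrons gives n = 6.
ΔG° = −nFE° = −(6)(96485)(+0.30) = -173,673 J = -173.7 kJ/mol.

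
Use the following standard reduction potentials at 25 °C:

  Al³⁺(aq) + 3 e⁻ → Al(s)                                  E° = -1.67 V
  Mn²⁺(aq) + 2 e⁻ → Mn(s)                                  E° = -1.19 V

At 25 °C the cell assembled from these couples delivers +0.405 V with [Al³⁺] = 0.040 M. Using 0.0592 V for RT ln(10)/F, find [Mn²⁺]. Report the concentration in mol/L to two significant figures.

Mn²⁺/Mn is the cathode, Al³⁺/Al the anode: E°cell = +0.48 V, n = 6.
Overall reaction: 3 Mn²⁺(aq) + 2 Al(s) → 3 Mn(s) + 2 Al³⁺(aq); Q = [Al³⁺]^2/[Mn²⁺]^3.
From E = E° − (0.0592/n) log Q: log Q = (E° − E)·n/0.0592 = (+0.48 − (+0.405))·6/0.0592 = 7.6014.
So 3·log[Mn²⁺] = 2·log(0.04) − log Q = -2.7959 − (7.6014) = -10.3973; log[Mn²⁺] = -10.3973 / 3 = -3.4658; [Mn²⁺] = 10^(-3.4658) ≈ 0.00034 M.

0.00034 M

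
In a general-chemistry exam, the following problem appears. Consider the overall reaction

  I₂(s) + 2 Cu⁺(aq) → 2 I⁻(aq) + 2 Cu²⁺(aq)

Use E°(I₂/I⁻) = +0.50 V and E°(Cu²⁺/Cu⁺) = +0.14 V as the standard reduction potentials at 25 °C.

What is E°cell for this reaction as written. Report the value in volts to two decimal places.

+0.36 V

The I₂/I⁻ couple has the higher reduction potential, so it is the cathode; Cu²⁺/Cu⁺ is oxidised at the anode.
E°cell = E°(cathode) − E°(anode) = (+0.50) − (+0.14) = +0.36 V.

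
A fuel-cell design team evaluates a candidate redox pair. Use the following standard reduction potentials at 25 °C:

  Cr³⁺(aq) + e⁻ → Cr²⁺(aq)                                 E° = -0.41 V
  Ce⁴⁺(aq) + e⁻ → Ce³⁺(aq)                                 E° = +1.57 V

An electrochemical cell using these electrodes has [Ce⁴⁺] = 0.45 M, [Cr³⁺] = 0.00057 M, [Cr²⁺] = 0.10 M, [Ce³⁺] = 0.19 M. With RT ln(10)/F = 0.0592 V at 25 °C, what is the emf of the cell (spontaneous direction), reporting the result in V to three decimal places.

Ce⁴⁺/Ce³⁺ is the cathode (higher E°), Cr³⁺/Cr²⁺ the anode: E°cell = +1.57 − (-0.41) = +1.98 V, n = 1.
Overall: Ce⁴⁺(aq) + Cr²⁺(aq) → Ce³⁺(aq) + Cr³⁺(aq)
Q = [Ce³⁺]·[Cr³⁺] / ([Ce⁴⁺]·[Cr²⁺]); log Q = -2.619.
E = E° − (0.0592/n) log Q = +1.98 − (0.0592/1)(-2.619) = +2.135 V.

+2.135 V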